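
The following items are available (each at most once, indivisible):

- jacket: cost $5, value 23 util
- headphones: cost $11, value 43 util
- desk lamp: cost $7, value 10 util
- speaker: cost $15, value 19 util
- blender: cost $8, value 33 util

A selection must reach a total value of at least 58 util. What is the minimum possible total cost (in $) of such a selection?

Subsets with value ≥ 58, sorted by total cost:
- jacket+headphones: cost 16, value 66
- headphones+blender: cost 19, value 76
Minimum cost: 16 $.

16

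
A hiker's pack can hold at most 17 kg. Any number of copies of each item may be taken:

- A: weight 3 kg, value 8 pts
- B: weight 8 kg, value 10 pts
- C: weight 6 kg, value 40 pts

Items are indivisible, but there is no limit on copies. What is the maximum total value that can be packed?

88 pts

Best value-per-unit is C at 40/6; filling with it alone gives 2×40 = 80.
Optimal mix: 1×A + 2×C → weight 15, value 88.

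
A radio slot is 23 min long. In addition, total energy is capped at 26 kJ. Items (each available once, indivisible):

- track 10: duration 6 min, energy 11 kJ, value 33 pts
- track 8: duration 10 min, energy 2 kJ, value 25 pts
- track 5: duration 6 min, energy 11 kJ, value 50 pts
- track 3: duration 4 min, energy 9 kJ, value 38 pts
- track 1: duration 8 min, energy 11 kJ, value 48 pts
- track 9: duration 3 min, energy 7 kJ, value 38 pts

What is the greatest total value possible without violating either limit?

113 pts

Feasible sets respecting both limits:
- track 8+track 5+track 3: duration 20, energy 22, value 113
- track 8+track 5+track 9: duration 19, energy 20, value 113
- track 8+track 3+track 1: duration 22, energy 22, value 111
- track 8+track 1+track 9: duration 21, energy 20, value 111
Best: 113 pts.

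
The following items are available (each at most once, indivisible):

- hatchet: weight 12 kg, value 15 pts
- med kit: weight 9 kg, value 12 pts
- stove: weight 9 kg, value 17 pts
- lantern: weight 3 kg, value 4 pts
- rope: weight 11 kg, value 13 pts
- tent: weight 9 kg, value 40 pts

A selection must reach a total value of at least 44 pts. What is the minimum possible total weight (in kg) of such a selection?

12

Subsets with value ≥ 44, sorted by total weight:
- lantern+tent: weight 12, value 44
- stove+tent: weight 18, value 57
- med kit+tent: weight 18, value 52
Minimum weight: 12 kg.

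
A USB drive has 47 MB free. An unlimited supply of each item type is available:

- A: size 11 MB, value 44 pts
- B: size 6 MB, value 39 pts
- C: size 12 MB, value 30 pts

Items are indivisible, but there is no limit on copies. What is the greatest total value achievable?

Best value-per-unit is B at 39/6; filling with it alone gives 7×39 = 273.
Optimal mix: 1×A + 6×B → size 47, value 278.

278 pts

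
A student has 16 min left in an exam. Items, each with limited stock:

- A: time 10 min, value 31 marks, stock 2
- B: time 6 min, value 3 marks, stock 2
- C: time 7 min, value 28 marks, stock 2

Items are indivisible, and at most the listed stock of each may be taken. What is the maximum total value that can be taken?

56 marks

Best selections within time 16 and stock limits:
- 2×C: time 14, value 56
- 1×A + 1×B: time 16, value 34
Best: 56 marks.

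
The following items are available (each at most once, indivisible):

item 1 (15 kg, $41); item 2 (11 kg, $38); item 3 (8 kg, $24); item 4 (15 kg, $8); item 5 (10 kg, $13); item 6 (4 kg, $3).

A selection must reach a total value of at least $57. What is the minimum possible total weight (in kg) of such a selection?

19

Subsets with value ≥ 57, sorted by total weight:
- item 2+item 3: weight 19, value 62
- item 1+item 3: weight 23, value 65
Minimum weight: 19 kg.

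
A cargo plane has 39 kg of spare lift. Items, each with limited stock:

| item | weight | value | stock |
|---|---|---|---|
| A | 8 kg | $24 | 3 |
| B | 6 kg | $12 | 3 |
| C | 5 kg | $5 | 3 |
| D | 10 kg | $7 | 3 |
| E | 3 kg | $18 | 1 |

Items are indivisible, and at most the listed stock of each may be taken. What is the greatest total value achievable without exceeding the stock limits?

Top feasible selections:
- 3×A + 2×B + 1×E: weight 39, value 114
- 3×A + 1×B + 1×C + 1×E: weight 38, value 107
Best: $114.

$114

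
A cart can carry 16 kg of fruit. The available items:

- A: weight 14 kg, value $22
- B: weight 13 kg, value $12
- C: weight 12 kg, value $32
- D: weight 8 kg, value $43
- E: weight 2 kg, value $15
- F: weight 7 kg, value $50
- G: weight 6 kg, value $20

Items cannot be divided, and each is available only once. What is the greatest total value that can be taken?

$93

Check high-value combinations within 16 kg:
- D+F: weight 8+7=15, value 43+50=93
- E+F+G: weight 2+7+6=15, value 15+50+20=85
- D+E+G: weight 8+2+6=16, value 43+15+20=78
- F+G: weight 7+6=13, value 50+20=70
- E+F: weight 2+7=9, value 15+50=65
Best: $93.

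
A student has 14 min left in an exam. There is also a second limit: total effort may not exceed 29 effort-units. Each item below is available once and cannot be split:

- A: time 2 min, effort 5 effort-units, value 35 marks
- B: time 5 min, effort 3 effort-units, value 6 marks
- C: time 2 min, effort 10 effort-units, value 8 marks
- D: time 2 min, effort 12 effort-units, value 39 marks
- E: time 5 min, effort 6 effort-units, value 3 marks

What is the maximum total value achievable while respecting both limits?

Feasible sets respecting both limits:
- A+B+D+E: time 14, effort 26, value 83
- A+C+D: time 6, effort 27, value 82
- A+B+D: time 9, effort 20, value 80
Best: 83 marks.

83 marks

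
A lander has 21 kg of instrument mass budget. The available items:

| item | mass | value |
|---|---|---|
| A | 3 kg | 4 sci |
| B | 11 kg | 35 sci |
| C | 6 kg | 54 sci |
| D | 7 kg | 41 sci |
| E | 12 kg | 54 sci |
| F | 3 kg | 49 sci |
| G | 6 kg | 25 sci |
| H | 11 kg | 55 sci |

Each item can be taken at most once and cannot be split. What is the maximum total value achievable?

Check high-value combinations within 21 kg:
- C+F+H: mass 6+3+11=20, value 54+49+55=158
- C+E+F: mass 6+12+3=21, value 54+54+49=157
- A+C+D+F: mass 3+6+7+3=19, value 4+54+41+49=148
Best: 158 sci.

158 sci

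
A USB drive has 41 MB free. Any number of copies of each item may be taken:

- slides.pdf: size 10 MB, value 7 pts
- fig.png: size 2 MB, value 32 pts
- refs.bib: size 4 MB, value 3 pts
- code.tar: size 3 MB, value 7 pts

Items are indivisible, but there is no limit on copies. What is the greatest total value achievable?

640 pts

Best value-per-unit is fig.png at 32/2, and filling with it alone uses size 20×2=40. No mix of the others beats 20×32 = 640.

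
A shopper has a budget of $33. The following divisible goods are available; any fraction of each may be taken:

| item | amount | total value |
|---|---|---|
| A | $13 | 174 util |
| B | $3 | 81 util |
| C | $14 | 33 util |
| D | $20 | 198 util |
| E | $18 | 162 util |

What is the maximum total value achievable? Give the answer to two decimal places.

423.30

Take in order of value per unit:
- B (81/3 per unit): all 3 → value 81, running total 81.00
- A (174/13 per unit): all 13 → value 174, running total 255.00
- D (198/20 per unit): 17 of 20 → value 17×198/20 = 168.3000, running total 423.30
Total 423.30.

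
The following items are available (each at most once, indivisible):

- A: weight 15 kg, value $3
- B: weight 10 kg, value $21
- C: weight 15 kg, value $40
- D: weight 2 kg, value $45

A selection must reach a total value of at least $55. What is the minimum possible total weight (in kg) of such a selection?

Subsets with value ≥ 55, sorted by total weight:
- B+D: weight 12, value 66
- C+D: weight 17, value 85
- B+C: weight 25, value 61
Minimum weight: 12 kg.

12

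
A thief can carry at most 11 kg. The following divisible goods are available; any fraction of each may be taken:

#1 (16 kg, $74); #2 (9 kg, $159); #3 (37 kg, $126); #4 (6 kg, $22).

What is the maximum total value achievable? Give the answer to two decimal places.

Take in order of value per unit:
- #2 (159/9 per unit): all 9 → value 159, running total 159.00
- #1 (74/16 per unit): 2 of 16 → value 2×74/16 = 9.2500, running total 168.25
Total 168.25.

168.25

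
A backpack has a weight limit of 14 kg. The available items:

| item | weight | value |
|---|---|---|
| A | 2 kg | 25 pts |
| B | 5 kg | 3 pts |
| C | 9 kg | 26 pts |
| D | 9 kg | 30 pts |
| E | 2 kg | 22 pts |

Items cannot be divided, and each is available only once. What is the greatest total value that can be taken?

Check high-value combinations within 14 kg:
- A+D+E: weight 2+9+2=13, value 25+30+22=77
- A+C+E: weight 2+9+2=13, value 25+26+22=73
- A+D: weight 2+9=11, value 25+30=55
- D+E: weight 9+2=11, value 30+22=52
- A+C: weight 2+9=11, value 25+26=51
Best: 77 pts.

77 pts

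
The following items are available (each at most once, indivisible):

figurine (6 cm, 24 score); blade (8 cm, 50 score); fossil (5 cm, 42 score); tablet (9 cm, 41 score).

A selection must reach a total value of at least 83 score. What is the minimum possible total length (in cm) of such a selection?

13

Subsets with value ≥ 83, sorted by total length:
- blade+fossil: length 13, value 92
- fossil+tablet: length 14, value 83
- blade+tablet: length 17, value 91
Minimum length: 13 cm.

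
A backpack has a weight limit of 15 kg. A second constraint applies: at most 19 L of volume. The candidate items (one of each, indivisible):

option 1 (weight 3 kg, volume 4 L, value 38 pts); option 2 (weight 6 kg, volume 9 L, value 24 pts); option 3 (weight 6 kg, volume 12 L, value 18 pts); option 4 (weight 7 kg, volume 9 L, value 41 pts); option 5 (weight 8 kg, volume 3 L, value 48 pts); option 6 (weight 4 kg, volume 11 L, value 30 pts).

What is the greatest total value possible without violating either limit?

116 pts

Feasible sets respecting both limits:
- option 1+option 5+option 6: weight 15, volume 18, value 116
- option 4+option 5: weight 15, volume 12, value 89
- option 1+option 5: weight 11, volume 7, value 86
- option 1+option 4: weight 10, volume 13, value 79
Best: 116 pts.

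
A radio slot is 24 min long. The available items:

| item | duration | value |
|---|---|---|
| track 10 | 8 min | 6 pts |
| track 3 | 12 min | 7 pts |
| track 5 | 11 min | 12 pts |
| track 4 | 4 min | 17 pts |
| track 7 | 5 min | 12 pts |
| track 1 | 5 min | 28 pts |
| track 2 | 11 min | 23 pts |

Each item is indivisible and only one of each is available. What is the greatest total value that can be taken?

68 pts

Check high-value combinations within 24 min:
- track 4+track 1+track 2: duration 4+5+11=20, value 17+28+23=68
- track 7+track 1+track 2: duration 5+5+11=21, value 12+28+23=63
- track 10+track 4+track 7+track 1: duration 8+4+5+5=22, value 6+17+12+28=63
Best: 68 pts.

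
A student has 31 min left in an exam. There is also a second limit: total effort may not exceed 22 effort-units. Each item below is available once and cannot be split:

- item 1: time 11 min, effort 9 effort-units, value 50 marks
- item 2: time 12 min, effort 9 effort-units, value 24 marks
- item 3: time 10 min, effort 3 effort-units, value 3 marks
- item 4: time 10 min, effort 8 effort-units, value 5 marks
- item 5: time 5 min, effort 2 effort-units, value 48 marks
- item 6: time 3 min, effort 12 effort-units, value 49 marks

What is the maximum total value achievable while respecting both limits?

122 marks

Feasible sets respecting both limits:
- item 1+item 2+item 5: time 28, effort 20, value 122
- item 1+item 4+item 5: time 26, effort 19, value 103
- item 4+item 5+item 6: time 18, effort 22, value 102
- item 1+item 3+item 5: time 26, effort 14, value 101
Best: 122 marks.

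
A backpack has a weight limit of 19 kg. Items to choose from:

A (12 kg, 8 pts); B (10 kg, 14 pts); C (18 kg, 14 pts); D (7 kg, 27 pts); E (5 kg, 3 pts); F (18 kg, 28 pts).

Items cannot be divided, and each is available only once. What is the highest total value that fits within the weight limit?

41 pts

Check high-value combinations within 19 kg:
- B+D: weight 10+7=17, value 14+27=41
- A+D: weight 12+7=19, value 8+27=35
- D+E: weight 7+5=12, value 27+3=30
- F: weight 18, value 28
- D: weight 7, value 27
Best: 41 pts.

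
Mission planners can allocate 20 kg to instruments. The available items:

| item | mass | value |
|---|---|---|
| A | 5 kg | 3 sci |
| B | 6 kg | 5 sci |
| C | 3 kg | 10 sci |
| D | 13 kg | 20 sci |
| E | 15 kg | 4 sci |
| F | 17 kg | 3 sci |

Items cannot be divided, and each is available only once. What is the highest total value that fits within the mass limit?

Check high-value combinations within 20 kg:
- C+D: mass 3+13=16, value 10+20=30
- B+D: mass 6+13=19, value 5+20=25
- A+D: mass 5+13=18, value 3+20=23
- D: mass 13, value 20
- A+B+C: mass 5+6+3=14, value 3+5+10=18
Best: 30 sci.

30 sci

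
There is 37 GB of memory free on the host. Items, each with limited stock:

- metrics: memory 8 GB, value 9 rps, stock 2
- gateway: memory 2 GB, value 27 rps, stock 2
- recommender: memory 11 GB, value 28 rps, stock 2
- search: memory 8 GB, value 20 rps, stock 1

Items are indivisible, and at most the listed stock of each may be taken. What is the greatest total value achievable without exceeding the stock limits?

Best selections within memory 37 and stock limits:
- 2×gateway + 2×recommender + 1×search: memory 34, value 130
- 1×metrics + 2×gateway + 2×recommender: memory 34, value 119
- 1×metrics + 2×gateway + 1×recommender + 1×search: memory 31, value 111
- 2×gateway + 2×recommender: memory 26, value 110
Best: 130 rps.

130 rps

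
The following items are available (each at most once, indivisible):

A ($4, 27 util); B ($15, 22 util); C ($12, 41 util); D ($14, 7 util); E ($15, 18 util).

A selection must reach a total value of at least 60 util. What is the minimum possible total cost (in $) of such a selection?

Subsets with value ≥ 60, sorted by total cost:
- A+C: cost 16, value 68
- B+C: cost 27, value 63
- A+C+D: cost 30, value 75
Minimum cost: 16 $.

16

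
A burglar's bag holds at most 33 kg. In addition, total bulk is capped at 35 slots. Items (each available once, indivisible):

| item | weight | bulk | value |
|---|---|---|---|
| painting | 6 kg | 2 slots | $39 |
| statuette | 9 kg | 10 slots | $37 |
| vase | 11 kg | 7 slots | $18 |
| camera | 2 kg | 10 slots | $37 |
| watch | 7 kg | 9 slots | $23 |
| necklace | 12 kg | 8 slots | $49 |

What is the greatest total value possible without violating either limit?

Feasible sets respecting both limits:
- painting+statuette+camera+necklace: weight 29, bulk 30, value 162
- painting+camera+watch+necklace: weight 27, bulk 29, value 148
- painting+vase+camera+necklace: weight 31, bulk 27, value 143
Best: $162.

$162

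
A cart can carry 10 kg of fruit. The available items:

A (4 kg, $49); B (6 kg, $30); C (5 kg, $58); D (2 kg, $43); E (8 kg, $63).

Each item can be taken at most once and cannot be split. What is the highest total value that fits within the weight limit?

$107

Check high-value combinations within 10 kg:
- A+C: weight 4+5=9, value 49+58=107
- D+E: weight 2+8=10, value 43+63=106
- C+D: weight 5+2=7, value 58+43=101
- A+D: weight 4+2=6, value 49+43=92
Best: $107.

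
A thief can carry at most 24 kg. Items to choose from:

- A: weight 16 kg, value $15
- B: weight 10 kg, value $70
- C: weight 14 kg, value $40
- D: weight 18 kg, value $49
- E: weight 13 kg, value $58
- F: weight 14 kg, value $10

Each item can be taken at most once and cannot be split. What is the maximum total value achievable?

$128

This is a 0/1 knapsack; check combinations near the capacity.
- B+E: weight 10+13=23, value 70+58=128
- B+C: weight 10+14=24, value 70+40=110
- B+F: weight 10+14=24, value 70+10=80
- B: weight 10, value 70
- E: weight 13, value 58
Best: $128.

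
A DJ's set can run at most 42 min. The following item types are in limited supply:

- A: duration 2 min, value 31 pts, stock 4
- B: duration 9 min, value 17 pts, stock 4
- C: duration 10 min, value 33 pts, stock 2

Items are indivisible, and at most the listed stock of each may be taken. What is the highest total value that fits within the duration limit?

207 pts

Best selections within duration 42 and stock limits:
- 4×A + 1×B + 2×C: duration 37, value 207
- 4×A + 2×B + 1×C: duration 36, value 191
- 4×A + 2×C: duration 28, value 190
- 3×A + 1×B + 2×C: duration 35, value 176
Best: 207 pts.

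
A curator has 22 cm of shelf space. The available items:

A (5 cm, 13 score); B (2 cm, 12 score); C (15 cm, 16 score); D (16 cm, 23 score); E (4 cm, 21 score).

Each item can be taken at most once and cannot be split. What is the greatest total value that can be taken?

56 score

Check high-value combinations within 22 cm:
- B+D+E: length 2+16+4=22, value 12+23+21=56
- B+C+E: length 2+15+4=21, value 12+16+21=49
- A+B+E: length 5+2+4=11, value 13+12+21=46
- D+E: length 16+4=20, value 23+21=44
Best: 56 score.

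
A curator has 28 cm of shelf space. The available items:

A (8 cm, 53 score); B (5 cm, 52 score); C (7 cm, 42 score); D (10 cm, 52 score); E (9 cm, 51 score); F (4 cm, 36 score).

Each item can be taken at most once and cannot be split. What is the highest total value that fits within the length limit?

193 score

Check high-value combinations within 28 cm:
- A+B+D+F: length 8+5+10+4=27, value 53+52+52+36=193
- A+B+E+F: length 8+5+9+4=26, value 53+52+51+36=192
- B+D+E+F: length 5+10+9+4=28, value 52+52+51+36=191
Best: 193 score.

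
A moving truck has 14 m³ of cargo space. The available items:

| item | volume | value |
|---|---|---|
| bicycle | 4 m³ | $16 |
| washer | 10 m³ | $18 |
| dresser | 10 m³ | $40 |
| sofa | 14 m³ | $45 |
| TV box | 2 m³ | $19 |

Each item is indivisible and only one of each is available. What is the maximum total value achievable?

Check high-value combinations within 14 m³:
- dresser+TV box: volume 10+2=12, value 40+19=59
- bicycle+dresser: volume 4+10=14, value 16+40=56
- sofa: volume 14, value 45
- dresser: volume 10, value 40
Best: $59.

$59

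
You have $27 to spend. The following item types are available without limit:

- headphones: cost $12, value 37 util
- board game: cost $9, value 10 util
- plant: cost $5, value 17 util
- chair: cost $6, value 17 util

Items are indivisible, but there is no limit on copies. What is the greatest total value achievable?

88 util

Best value-per-unit is plant at 17/5; filling with it alone gives 5×17 = 85.
Optimal mix: 1×headphones + 3×plant → cost 27, value 88.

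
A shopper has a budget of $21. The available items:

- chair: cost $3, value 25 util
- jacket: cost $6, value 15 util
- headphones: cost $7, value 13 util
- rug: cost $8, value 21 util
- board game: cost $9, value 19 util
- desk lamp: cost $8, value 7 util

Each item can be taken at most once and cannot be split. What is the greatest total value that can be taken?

This is a 0/1 knapsack; check combinations near the capacity.
- chair+rug+board game: cost 3+8+9=20, value 25+21+19=65
- chair+jacket+rug: cost 3+6+8=17, value 25+15+21=61
- chair+headphones+rug: cost 3+7+8=18, value 25+13+21=59
Best: 65 util.

65 util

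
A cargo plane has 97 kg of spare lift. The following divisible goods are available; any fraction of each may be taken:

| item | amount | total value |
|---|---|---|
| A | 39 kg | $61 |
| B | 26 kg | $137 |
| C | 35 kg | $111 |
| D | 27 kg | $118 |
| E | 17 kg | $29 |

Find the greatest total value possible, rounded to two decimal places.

381.35

Take in order of value per unit:
- B (137/26 per unit): all 26 → value 137, running total 137.00
- D (118/27 per unit): all 27 → value 118, running total 255.00
- C (111/35 per unit): all 35 → value 111, running total 366.00
- E (29/17 per unit): 9 of 17 → value 9×29/17 = 15.3529, running total 381.35
Total 381.35.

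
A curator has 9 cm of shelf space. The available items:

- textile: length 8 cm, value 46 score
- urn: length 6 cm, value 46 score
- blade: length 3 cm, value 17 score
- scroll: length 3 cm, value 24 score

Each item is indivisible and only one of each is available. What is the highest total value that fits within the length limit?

70 score

Check high-value combinations within 9 cm:
- urn+scroll: length 6+3=9, value 46+24=70
- urn+blade: length 6+3=9, value 46+17=63
- urn: length 6, value 46
- textile: length 8, value 46
- blade+scroll: length 3+3=6, value 17+24=41
Best: 70 score.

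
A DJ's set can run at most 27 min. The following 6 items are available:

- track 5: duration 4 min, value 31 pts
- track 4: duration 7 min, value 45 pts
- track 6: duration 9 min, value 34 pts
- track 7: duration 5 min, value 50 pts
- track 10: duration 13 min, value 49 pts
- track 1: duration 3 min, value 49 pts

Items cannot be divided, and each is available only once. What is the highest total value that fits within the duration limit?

179 pts

This is a 0/1 knapsack; check combinations near the capacity.
- track 5+track 7+track 10+track 1: duration 4+5+13+3=25, value 31+50+49+49=179
- track 4+track 6+track 7+track 1: duration 7+9+5+3=24, value 45+34+50+49=178
- track 5+track 4+track 7+track 1: duration 4+7+5+3=19, value 31+45+50+49=175
- track 5+track 4+track 10+track 1: duration 4+7+13+3=27, value 31+45+49+49=174
Best: 179 pts.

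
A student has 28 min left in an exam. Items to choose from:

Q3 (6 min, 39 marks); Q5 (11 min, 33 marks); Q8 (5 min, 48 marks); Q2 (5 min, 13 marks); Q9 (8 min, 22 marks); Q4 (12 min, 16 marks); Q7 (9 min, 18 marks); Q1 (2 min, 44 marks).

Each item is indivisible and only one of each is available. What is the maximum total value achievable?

This is a 0/1 knapsack; check combinations near the capacity.
- Q3+Q8+Q2+Q9+Q1: time 6+5+5+8+2=26, value 39+48+13+22+44=166
- Q3+Q5+Q8+Q1: time 6+11+5+2=24, value 39+33+48+44=164
- Q3+Q8+Q2+Q7+Q1: time 6+5+5+9+2=27, value 39+48+13+18+44=162
Best: 166 marks.

166 marks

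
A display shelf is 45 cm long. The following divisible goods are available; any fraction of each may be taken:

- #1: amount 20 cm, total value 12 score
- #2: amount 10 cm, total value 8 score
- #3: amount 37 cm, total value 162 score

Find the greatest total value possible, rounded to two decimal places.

168.40

Take in order of value per unit:
- #3 (162/37 per unit): all 37 → value 162, running total 162.00
- #2 (8/10 per unit): 8 of 10 → value 8×8/10 = 6.4000, running total 168.40
Total 168.40.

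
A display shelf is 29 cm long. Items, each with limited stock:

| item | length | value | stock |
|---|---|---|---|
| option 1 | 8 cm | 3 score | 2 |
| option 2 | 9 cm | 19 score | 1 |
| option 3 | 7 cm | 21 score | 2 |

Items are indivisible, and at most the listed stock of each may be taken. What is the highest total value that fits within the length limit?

61 score

Top feasible selections:
- 1×option 2 + 2×option 3: length 23, value 61
- 1×option 1 + 2×option 3: length 22, value 45
- 1×option 1 + 1×option 2 + 1×option 3: length 24, value 43
- 2×option 3: length 14, value 42
Best: 61 score.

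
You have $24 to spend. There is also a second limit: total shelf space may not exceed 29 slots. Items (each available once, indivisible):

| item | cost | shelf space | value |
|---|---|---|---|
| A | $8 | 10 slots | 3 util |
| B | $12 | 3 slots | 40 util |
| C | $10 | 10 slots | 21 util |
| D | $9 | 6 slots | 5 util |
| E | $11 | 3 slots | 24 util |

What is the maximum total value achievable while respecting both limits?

Feasible sets respecting both limits:
- B+E: cost 23, shelf space 6, value 64
- B+C: cost 22, shelf space 13, value 61
- B+D: cost 21, shelf space 9, value 45
Best: 64 util.

64 util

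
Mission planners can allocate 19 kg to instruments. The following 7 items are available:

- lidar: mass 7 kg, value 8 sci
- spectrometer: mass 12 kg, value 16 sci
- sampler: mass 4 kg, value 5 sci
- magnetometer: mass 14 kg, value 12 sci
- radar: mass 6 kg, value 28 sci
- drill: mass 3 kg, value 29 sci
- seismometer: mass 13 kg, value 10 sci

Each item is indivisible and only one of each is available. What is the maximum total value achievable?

65 sci

This is a 0/1 knapsack; check combinations near the capacity.
- lidar+radar+drill: mass 7+6+3=16, value 8+28+29=65
- sampler+radar+drill: mass 4+6+3=13, value 5+28+29=62
- radar+drill: mass 6+3=9, value 28+29=57
- spectrometer+sampler+drill: mass 12+4+3=19, value 16+5+29=50
- spectrometer+drill: mass 12+3=15, value 16+29=45
Best: 65 sci.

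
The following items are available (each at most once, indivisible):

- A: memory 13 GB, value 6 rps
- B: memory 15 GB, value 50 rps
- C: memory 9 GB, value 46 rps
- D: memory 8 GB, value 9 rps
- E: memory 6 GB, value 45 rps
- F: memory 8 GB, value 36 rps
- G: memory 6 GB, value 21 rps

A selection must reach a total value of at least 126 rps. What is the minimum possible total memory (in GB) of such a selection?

23

Subsets with value ≥ 126, sorted by total memory:
- C+E+F: memory 23, value 127
- C+E+F+G: memory 29, value 148
- B+E+F: memory 29, value 131
- B+C+E: memory 30, value 141
Minimum memory: 23 GB.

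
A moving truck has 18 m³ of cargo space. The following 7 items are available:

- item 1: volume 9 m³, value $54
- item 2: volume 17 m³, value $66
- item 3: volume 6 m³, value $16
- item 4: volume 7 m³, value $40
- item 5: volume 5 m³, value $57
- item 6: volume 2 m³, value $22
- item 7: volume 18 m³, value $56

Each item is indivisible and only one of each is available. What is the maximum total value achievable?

$133

Check high-value combinations within 18 m³:
- item 1+item 5+item 6: volume 9+5+2=16, value 54+57+22=133
- item 4+item 5+item 6: volume 7+5+2=14, value 40+57+22=119
- item 1+item 4+item 6: volume 9+7+2=18, value 54+40+22=116
Best: $133.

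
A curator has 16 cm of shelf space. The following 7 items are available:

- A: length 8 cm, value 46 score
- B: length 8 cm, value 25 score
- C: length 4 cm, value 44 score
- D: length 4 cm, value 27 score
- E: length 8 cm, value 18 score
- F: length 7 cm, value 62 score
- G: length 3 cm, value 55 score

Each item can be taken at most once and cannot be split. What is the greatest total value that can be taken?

161 score

Check high-value combinations within 16 cm:
- C+F+G: length 4+7+3=14, value 44+62+55=161
- A+C+G: length 8+4+3=15, value 46+44+55=145
- D+F+G: length 4+7+3=14, value 27+62+55=144
- C+D+F: length 4+4+7=15, value 44+27+62=133
Best: 161 score.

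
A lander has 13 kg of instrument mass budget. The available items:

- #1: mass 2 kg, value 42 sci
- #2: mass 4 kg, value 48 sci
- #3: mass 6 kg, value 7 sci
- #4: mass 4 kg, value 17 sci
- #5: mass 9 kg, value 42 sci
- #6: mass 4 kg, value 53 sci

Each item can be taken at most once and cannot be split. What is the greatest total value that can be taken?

143 sci

This is a 0/1 knapsack; check combinations near the capacity.
- #1+#2+#6: mass 2+4+4=10, value 42+48+53=143
- #2+#4+#6: mass 4+4+4=12, value 48+17+53=118
- #1+#4+#6: mass 2+4+4=10, value 42+17+53=112
Best: 143 sci.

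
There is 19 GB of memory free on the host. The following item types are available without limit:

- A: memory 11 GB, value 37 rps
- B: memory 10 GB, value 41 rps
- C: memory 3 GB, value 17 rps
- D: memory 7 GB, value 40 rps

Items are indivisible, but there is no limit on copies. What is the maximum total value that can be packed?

108 rps

Best value-per-unit is D at 40/7; filling with it alone gives 2×40 = 80.
Optimal mix: 4×C + 1×D → memory 19, value 108.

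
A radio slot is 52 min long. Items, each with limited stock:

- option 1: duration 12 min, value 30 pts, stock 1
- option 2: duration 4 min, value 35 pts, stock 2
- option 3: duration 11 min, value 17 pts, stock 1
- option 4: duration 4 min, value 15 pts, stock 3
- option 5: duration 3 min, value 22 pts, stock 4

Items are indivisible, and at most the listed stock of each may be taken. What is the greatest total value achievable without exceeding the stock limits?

235 pts

Top feasible selections:
- 1×option 1 + 2×option 2 + 1×option 3 + 2×option 4 + 4×option 5: duration 51, value 235
- 1×option 1 + 2×option 2 + 3×option 4 + 4×option 5: duration 44, value 233
Best: 235 pts.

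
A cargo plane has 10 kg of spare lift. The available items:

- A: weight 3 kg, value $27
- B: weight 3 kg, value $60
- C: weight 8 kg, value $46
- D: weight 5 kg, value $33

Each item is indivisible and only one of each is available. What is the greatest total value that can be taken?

$93

Check high-value combinations within 10 kg:
- B+D: weight 3+5=8, value 60+33=93
- A+B: weight 3+3=6, value 27+60=87
- B: weight 3, value 60
- A+D: weight 3+5=8, value 27+33=60
Best: $93.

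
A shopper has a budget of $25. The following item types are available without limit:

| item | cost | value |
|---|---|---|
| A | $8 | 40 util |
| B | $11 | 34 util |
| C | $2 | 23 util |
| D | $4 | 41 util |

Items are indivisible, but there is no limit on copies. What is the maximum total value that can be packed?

276 util

Best value-per-unit is C at 23/2, and filling with it alone uses cost 12×2=24. No mix of the others beats 12×23 = 276.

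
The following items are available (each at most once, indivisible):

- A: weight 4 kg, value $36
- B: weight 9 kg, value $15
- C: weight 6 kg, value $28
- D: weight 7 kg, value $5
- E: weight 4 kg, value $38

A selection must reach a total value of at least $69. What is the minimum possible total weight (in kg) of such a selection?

Subsets with value ≥ 69, sorted by total weight:
- A+E: weight 8, value 74
- A+C+E: weight 14, value 102
Minimum weight: 8 kg.

8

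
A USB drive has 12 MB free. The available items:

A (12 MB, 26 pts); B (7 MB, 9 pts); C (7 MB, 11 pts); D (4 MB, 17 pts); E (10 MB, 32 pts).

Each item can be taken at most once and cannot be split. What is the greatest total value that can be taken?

32 pts

Check high-value combinations within 12 MB:
- E: size 10, value 32
- C+D: size 7+4=11, value 11+17=28
- B+D: size 7+4=11, value 9+17=26
Best: 32 pts.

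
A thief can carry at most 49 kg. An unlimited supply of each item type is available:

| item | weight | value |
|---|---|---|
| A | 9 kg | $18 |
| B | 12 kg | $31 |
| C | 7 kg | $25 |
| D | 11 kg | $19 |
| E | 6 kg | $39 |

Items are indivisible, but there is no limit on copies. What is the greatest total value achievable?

Best value-per-unit is E at 39/6, and filling with it alone uses weight 8×6=48. No mix of the others beats 8×39 = 312.

$312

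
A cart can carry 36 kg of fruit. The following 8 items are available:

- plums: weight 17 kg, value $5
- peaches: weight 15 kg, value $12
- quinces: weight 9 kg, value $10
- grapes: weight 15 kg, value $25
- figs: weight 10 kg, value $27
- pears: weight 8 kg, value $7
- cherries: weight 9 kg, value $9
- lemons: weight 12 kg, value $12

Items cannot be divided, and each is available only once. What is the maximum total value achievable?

Check high-value combinations within 36 kg:
- quinces+grapes+figs: weight 9+15+10=34, value 10+25+27=62
- grapes+figs+cherries: weight 15+10+9=34, value 25+27+9=61
- grapes+figs+pears: weight 15+10+8=33, value 25+27+7=59
- quinces+figs+pears+cherries: weight 9+10+8+9=36, value 10+27+7+9=53
- grapes+figs: weight 15+10=25, value 25+27=52
Best: $62.

$62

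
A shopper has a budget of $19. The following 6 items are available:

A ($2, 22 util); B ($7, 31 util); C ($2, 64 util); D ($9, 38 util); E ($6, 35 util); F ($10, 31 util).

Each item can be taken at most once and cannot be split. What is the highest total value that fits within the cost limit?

This is a 0/1 knapsack; check combinations near the capacity.
- A+C+D+E: cost 2+2+9+6=19, value 22+64+38+35=159
- A+B+C+E: cost 2+7+2+6=17, value 22+31+64+35=152
- C+D+E: cost 2+9+6=17, value 64+38+35=137
- B+C+D: cost 7+2+9=18, value 31+64+38=133
Best: 159 util.

159 util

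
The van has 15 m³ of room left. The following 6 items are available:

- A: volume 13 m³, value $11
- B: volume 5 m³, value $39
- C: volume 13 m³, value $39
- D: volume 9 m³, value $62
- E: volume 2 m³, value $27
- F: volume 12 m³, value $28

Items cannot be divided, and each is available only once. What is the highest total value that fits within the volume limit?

$101

Check high-value combinations within 15 m³:
- B+D: volume 5+9=14, value 39+62=101
- D+E: volume 9+2=11, value 62+27=89
- B+E: volume 5+2=7, value 39+27=66
- C+E: volume 13+2=15, value 39+27=66
- D: volume 9, value 62
Best: $101.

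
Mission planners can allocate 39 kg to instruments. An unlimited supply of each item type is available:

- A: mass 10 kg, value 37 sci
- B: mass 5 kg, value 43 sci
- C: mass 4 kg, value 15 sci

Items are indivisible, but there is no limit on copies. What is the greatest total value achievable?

316 sci

Best value-per-unit is B at 43/5; filling with it alone gives 7×43 = 301.
Optimal mix: 7×B + 1×C → mass 39, value 316.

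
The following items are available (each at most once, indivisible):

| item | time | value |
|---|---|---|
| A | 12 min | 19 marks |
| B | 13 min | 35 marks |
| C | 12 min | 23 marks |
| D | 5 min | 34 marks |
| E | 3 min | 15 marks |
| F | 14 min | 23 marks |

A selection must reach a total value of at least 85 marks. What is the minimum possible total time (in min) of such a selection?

Subsets with value ≥ 85, sorted by total time:
- B+C+D: time 30, value 92
- A+B+D: time 30, value 88
Minimum time: 30 min.

30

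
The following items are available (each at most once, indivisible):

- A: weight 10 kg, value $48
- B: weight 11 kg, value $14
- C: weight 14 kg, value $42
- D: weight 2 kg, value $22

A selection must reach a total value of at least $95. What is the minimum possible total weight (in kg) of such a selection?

26

Subsets with value ≥ 95, sorted by total weight:
- A+C+D: weight 26, value 112
- A+B+C: weight 35, value 104
Minimum weight: 26 kg.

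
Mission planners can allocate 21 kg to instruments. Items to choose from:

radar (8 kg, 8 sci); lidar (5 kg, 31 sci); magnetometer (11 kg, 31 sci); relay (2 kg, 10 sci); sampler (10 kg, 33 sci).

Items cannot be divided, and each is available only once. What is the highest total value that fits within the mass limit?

This is a 0/1 knapsack; check combinations near the capacity.
- lidar+relay+sampler: mass 5+2+10=17, value 31+10+33=74
- lidar+magnetometer+relay: mass 5+11+2=18, value 31+31+10=72
- lidar+sampler: mass 5+10=15, value 31+33=64
Best: 74 sci.

74 sci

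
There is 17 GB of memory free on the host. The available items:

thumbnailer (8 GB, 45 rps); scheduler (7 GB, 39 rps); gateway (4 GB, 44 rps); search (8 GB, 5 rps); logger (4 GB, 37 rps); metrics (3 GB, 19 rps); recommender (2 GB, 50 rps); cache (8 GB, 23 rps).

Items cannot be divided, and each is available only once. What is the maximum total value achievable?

170 rps

Check high-value combinations within 17 GB:
- scheduler+gateway+logger+recommender: memory 7+4+4+2=17, value 39+44+37+50=170
- thumbnailer+gateway+metrics+recommender: memory 8+4+3+2=17, value 45+44+19+50=158
- scheduler+gateway+metrics+recommender: memory 7+4+3+2=16, value 39+44+19+50=152
- thumbnailer+logger+metrics+recommender: memory 8+4+3+2=17, value 45+37+19+50=151
Best: 170 rps.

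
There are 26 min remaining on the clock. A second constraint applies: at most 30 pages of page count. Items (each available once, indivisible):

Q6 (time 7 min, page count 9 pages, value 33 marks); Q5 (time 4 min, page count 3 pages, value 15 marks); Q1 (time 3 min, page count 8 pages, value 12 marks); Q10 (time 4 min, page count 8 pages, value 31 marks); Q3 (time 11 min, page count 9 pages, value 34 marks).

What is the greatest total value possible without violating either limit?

113 marks

Feasible sets respecting both limits:
- Q6+Q5+Q10+Q3: time 26, page count 29, value 113
- Q6+Q10+Q3: time 22, page count 26, value 98
- Q6+Q5+Q1+Q3: time 25, page count 29, value 94
- Q5+Q1+Q10+Q3: time 22, page count 28, value 92
Best: 113 marks.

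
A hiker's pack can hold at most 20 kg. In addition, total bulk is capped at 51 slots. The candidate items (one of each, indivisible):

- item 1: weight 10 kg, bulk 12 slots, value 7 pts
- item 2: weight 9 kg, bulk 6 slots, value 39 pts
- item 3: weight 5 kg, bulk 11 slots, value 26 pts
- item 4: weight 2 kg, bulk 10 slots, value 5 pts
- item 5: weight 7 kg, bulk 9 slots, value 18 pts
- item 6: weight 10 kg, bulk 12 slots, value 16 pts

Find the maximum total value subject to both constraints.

70 pts

Feasible sets respecting both limits:
- item 2+item 3+item 4: weight 16, bulk 27, value 70
- item 2+item 3: weight 14, bulk 17, value 65
- item 2+item 4+item 5: weight 18, bulk 25, value 62
- item 2+item 5: weight 16, bulk 15, value 57
Best: 70 pts.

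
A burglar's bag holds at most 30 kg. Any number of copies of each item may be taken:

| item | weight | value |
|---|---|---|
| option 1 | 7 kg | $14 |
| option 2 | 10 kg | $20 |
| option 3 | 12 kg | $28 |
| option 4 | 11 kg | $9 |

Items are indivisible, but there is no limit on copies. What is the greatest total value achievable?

Best value-per-unit is option 3 at 28/12; filling with it alone gives 2×28 = 56.
Optimal mix: 1×option 1 + 1×option 2 + 1×option 3 → weight 29, value 62.

$62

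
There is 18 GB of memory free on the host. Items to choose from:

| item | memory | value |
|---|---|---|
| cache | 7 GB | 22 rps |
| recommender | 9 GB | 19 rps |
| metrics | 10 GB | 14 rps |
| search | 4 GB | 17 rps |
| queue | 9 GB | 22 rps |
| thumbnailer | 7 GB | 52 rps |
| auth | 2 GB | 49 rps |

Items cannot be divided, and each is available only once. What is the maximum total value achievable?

Check high-value combinations within 18 GB:
- cache+thumbnailer+auth: memory 7+7+2=16, value 22+52+49=123
- queue+thumbnailer+auth: memory 9+7+2=18, value 22+52+49=123
- recommender+thumbnailer+auth: memory 9+7+2=18, value 19+52+49=120
- search+thumbnailer+auth: memory 4+7+2=13, value 17+52+49=118
Best: 123 rps.

123 rps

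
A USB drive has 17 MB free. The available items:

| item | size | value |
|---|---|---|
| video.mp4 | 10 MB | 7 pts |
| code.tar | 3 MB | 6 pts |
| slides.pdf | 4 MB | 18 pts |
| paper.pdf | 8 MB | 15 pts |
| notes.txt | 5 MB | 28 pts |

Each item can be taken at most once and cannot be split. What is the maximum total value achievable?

61 pts

Check high-value combinations within 17 MB:
- slides.pdf+paper.pdf+notes.txt: size 4+8+5=17, value 18+15+28=61
- code.tar+slides.pdf+notes.txt: size 3+4+5=12, value 6+18+28=52
- code.tar+paper.pdf+notes.txt: size 3+8+5=16, value 6+15+28=49
- slides.pdf+notes.txt: size 4+5=9, value 18+28=46
Best: 61 pts.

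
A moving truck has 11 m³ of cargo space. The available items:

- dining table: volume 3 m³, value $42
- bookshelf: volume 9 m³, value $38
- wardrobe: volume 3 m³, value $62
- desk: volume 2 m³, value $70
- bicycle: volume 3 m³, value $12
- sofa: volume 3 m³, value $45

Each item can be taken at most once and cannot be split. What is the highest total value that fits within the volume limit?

Check high-value combinations within 11 m³:
- dining table+wardrobe+desk+sofa: volume 3+3+2+3=11, value 42+62+70+45=219
- wardrobe+desk+bicycle+sofa: volume 3+2+3+3=11, value 62+70+12+45=189
- dining table+wardrobe+desk+bicycle: volume 3+3+2+3=11, value 42+62+70+12=186
Best: $219.

$219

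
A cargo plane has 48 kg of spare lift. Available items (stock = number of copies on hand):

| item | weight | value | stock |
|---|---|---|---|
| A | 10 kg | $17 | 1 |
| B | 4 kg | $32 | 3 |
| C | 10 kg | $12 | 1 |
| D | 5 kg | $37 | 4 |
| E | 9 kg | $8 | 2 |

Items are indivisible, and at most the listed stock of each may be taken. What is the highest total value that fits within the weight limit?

Top feasible selections:
- 1×A + 3×B + 4×D: weight 42, value 261
- 3×B + 1×C + 4×D: weight 42, value 256
- 3×B + 4×D + 1×E: weight 41, value 252
- 3×B + 4×D: weight 32, value 244
Best: $261.

$261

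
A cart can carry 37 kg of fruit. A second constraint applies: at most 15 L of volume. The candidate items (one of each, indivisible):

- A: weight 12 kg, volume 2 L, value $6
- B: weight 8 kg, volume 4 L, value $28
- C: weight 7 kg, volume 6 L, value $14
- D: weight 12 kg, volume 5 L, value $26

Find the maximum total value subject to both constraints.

Feasible sets respecting both limits:
- B+C+D: weight 27, volume 15, value 68
- A+B+D: weight 32, volume 11, value 60
- B+D: weight 20, volume 9, value 54
- A+B+C: weight 27, volume 12, value 48
Best: $68.

$68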